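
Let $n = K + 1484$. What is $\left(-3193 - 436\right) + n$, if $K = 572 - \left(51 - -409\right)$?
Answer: $-2033$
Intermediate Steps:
$K = 112$ ($K = 572 - \left(51 + 409\right) = 572 - 460 = 112$)
$n = 1596$ ($n = 112 + 1484 = 1596$)
$\left(-3193 - 436\right) + n = \left(-3193 - 436\right) + 1596 = -3629 + 1596 = -2033$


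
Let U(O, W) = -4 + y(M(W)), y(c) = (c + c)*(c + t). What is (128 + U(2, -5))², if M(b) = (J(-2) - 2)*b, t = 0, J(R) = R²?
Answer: 104976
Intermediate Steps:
M(b) = 2*b (M(b) = ((-2)² - 2)*b = (4 - 2)*b = 2*b)
y(c) = 2*c² (y(c) = (c + c)*(c + 0) = (2*c)*c = 2*c²)
U(O, W) = -4 + 8*W² (U(O, W) = -4 + 2*(2*W)² = -4 + 2*(4*W²) = -4 + 8*W²)
(128 + U(2, -5))² = (128 + (-4 + 8*(-5)²))² = (128 + (-4 + 8*25))² = (128 + (-4 + 200))² = (128 + 196)² = 324² = 104976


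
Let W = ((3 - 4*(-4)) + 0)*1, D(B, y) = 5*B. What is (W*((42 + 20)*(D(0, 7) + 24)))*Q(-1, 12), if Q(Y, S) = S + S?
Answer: 678528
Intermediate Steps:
Q(Y, S) = 2*S
W = 19 (W = ((3 + 16) + 0)*1 = (19 + 0)*1 = 19*1 = 19)
(W*((42 + 20)*(D(0, 7) + 24)))*Q(-1, 12) = (19*((42 + 20)*(5*0 + 24)))*(2*12) = (19*(62*(0 + 24)))*24 = (19*(62*24))*24 = (19*1488)*24 = 28272*24 = 678528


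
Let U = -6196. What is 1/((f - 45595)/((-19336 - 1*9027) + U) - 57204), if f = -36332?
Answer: -34559/1976831109 ≈ -1.7482e-5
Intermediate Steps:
1/((f - 45595)/((-19336 - 1*9027) + U) - 57204) = 1/((-36332 - 45595)/((-19336 - 1*9027) - 6196) - 57204) = 1/(-81927/((-19336 - 9027) - 6196) - 57204) = 1/(-81927/(-28363 - 6196) - 57204) = 1/(-81927/(-34559) - 57204) = 1/(-81927*(-1/34559) - 57204) = 1/(81927/34559 - 57204) = 1/(-1976831109/34559) = -34559/1976831109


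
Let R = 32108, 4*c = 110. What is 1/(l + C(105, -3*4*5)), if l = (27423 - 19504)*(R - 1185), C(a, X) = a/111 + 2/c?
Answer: 2035/498329249368 ≈ 4.0836e-9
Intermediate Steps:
c = 55/2 (c = (¼)*110 = 55/2 ≈ 27.500)
C(a, X) = 4/55 + a/111 (C(a, X) = a/111 + 2/(55/2) = a*(1/111) + 2*(2/55) = a/111 + 4/55 = 4/55 + a/111)
l = 244879237 (l = (27423 - 19504)*(32108 - 1185) = 7919*30923 = 244879237)
1/(l + C(105, -3*4*5)) = 1/(244879237 + (4/55 + (1/111)*105)) = 1/(244879237 + (4/55 + 35/37)) = 1/(244879237 + 2073/2035) = 1/(498329249368/2035) = 2035/498329249368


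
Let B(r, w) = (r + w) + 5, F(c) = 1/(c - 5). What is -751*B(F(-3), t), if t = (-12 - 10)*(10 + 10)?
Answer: 2614231/8 ≈ 3.2678e+5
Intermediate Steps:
F(c) = 1/(-5 + c)
t = -440 (t = -22*20 = -440)
B(r, w) = 5 + r + w
-751*B(F(-3), t) = -751*(5 + 1/(-5 - 3) - 440) = -751*(5 + 1/(-8) - 440) = -751*(5 - 1/8 - 440) = -751*(-3481/8) = 2614231/8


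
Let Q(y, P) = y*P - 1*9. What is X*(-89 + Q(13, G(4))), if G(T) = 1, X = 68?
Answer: -5780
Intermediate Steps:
Q(y, P) = -9 + P*y (Q(y, P) = P*y - 9 = -9 + P*y)
X*(-89 + Q(13, G(4))) = 68*(-89 + (-9 + 1*13)) = 68*(-89 + (-9 + 13)) = 68*(-89 + 4) = 68*(-85) = -5780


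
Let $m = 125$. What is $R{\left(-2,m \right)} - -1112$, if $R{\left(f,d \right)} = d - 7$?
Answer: $1230$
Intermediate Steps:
$R{\left(f,d \right)} = -7 + d$
$R{\left(-2,m \right)} - -1112 = \left(-7 + 125\right) - -1112 = 118 + 1112 = 1230$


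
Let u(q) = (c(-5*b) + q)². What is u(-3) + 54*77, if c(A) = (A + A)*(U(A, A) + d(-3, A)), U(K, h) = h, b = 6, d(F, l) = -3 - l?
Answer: 35487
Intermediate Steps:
c(A) = -6*A (c(A) = (A + A)*(A + (-3 - A)) = (2*A)*(-3) = -6*A)
u(q) = (180 + q)² (u(q) = (-(-30)*6 + q)² = (-6*(-30) + q)² = (180 + q)²)
u(-3) + 54*77 = (180 - 3)² + 54*77 = 177² + 4158 = 31329 + 4158 = 35487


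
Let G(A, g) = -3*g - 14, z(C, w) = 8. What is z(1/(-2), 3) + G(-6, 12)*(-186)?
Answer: 9308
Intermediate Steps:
G(A, g) = -14 - 3*g
z(1/(-2), 3) + G(-6, 12)*(-186) = 8 + (-14 - 3*12)*(-186) = 8 + (-14 - 36)*(-186) = 8 - 50*(-186) = 8 + 9300 = 9308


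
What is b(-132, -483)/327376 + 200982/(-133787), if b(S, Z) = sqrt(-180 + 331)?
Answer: -200982/133787 + sqrt(151)/327376 ≈ -1.5022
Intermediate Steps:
b(S, Z) = sqrt(151)
b(-132, -483)/327376 + 200982/(-133787) = sqrt(151)/327376 + 200982/(-133787) = sqrt(151)*(1/327376) + 200982*(-1/133787) = sqrt(151)/327376 - 200982/133787 = -200982/133787 + sqrt(151)/327376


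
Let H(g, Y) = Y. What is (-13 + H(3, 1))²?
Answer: 144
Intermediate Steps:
(-13 + H(3, 1))² = (-13 + 1)² = (-12)² = 144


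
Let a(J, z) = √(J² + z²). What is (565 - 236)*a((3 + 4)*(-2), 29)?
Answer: 329*√1037 ≈ 10595.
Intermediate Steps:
(565 - 236)*a((3 + 4)*(-2), 29) = (565 - 236)*√(((3 + 4)*(-2))² + 29²) = 329*√((7*(-2))² + 841) = 329*√((-14)² + 841) = 329*√(196 + 841) = 329*√1037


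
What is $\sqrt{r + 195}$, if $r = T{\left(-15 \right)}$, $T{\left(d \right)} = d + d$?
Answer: $\sqrt{165} \approx 12.845$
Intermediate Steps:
$T{\left(d \right)} = 2 d$
$r = -30$ ($r = 2 \left(-15\right) = -30$)
$\sqrt{r + 195} = \sqrt{-30 + 195} = \sqrt{165}$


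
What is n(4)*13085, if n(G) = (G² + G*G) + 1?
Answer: 431805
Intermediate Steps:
n(G) = 1 + 2*G² (n(G) = (G² + G²) + 1 = 2*G² + 1 = 1 + 2*G²)
n(4)*13085 = (1 + 2*4²)*13085 = (1 + 2*16)*13085 = (1 + 32)*13085 = 33*13085 = 431805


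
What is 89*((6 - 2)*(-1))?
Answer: -356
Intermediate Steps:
89*((6 - 2)*(-1)) = 89*(4*(-1)) = 89*(-4) = -356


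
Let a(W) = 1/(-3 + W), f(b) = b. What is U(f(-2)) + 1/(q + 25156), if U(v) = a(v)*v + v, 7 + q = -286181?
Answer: -2088261/1305160 ≈ -1.6000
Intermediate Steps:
q = -286188 (q = -7 - 286181 = -286188)
U(v) = v + v/(-3 + v) (U(v) = v/(-3 + v) + v = v + v/(-3 + v))
U(f(-2)) + 1/(q + 25156) = -2*(-2 - 2)/(-3 - 2) + 1/(-286188 + 25156) = -2*(-4)/(-5) + 1/(-261032) = -2*(-⅕)*(-4) - 1/261032 = -8/5 - 1/261032 = -2088261/1305160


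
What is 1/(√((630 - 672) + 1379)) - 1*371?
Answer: -371 + √1337/1337 ≈ -370.97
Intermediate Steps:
1/(√((630 - 672) + 1379)) - 1*371 = 1/(√(-42 + 1379)) - 371 = 1/(√1337) - 371 = √1337/1337 - 371 = -371 + √1337/1337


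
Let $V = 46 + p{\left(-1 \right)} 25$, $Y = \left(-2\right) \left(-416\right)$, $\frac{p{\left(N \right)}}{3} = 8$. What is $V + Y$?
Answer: $1478$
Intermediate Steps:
$p{\left(N \right)} = 24$ ($p{\left(N \right)} = 3 \cdot 8 = 24$)
$Y = 832$
$V = 646$ ($V = 46 + 24 \cdot 25 = 46 + 600 = 646$)
$V + Y = 646 + 832 = 1478$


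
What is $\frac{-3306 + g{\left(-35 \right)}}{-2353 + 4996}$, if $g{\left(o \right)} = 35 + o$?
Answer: $- \frac{1102}{881} \approx -1.2509$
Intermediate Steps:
$\frac{-3306 + g{\left(-35 \right)}}{-2353 + 4996} = \frac{-3306 + \left(35 - 35\right)}{-2353 + 4996} = \frac{-3306 + 0}{2643} = \left(-3306\right) \frac{1}{2643} = - \frac{1102}{881}$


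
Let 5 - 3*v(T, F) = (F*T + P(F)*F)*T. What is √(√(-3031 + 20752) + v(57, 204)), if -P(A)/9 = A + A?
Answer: √(126105675 + 27*√1969)/3 ≈ 3743.2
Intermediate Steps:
P(A) = -18*A (P(A) = -9*(A + A) = -18*A)
v(T, F) = 5/3 - T*(-18*F² + F*T)/3 (v(T, F) = 5/3 - (F*T + (-18*F)*F)*T/3 = 5/3 - (F*T - 18*F²)*T/3 = 5/3 - (-18*F² + F*T)*T/3 = 5/3 - T*(-18*F² + F*T)/3)
√(√(-3031 + 20752) + v(57, 204)) = √(√(-3031 + 20752) + (5/3 + 6*57*204² - ⅓*204*57²)) = √(√17721 + (5/3 + 6*57*41616 - ⅓*204*3249)) = √(3*√1969 + (5/3 + 14232672 - 220932)) = √(3*√1969 + 42035225/3) = √(42035225/3 + 3*√1969)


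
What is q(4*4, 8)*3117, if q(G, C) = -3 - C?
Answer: -34287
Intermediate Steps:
q(4*4, 8)*3117 = (-3 - 1*8)*3117 = (-3 - 8)*3117 = -11*3117 = -34287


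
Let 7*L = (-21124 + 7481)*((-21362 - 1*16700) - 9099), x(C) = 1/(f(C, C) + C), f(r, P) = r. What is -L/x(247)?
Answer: -45406893766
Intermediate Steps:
x(C) = 1/(2*C) (x(C) = 1/(C + C) = 1/(2*C))
L = 91916789 (L = ((-21124 + 7481)*((-21362 - 1*16700) - 9099))/7 = (-13643*((-21362 - 16700) - 9099))/7 = (-13643*(-38062 - 9099))/7 = (-13643*(-47161))/7 = (⅐)*643417523 = 91916789)
-L/x(247) = -91916789/((½)/247) = -91916789/((½)*(1/247)) = -91916789/1/494 = -91916789*494 = -1*45406893766 = -45406893766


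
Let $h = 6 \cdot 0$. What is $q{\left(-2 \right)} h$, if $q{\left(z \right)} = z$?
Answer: $0$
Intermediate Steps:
$h = 0$
$q{\left(-2 \right)} h = \left(-2\right) 0 = 0$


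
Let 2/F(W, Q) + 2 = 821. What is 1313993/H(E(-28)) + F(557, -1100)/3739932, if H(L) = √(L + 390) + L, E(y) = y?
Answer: -28173363537772697/323146954494 - 1313993*√362/422 ≈ -1.4643e+5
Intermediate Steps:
F(W, Q) = 2/819 (F(W, Q) = 2/(-2 + 821) = 2/819)
H(L) = L + √(390 + L) (H(L) = √(390 + L) + L = L + √(390 + L))
1313993/H(E(-28)) + F(557, -1100)/3739932 = 1313993/(-28 + √(390 - 28)) + (2/819)/3739932 = 1313993/(-28 + √362) + (2/819)*(1/3739932) = 1313993/(-28 + √362) + 1/1531502154 = 1/1531502154 + 1313993/(-28 + √362)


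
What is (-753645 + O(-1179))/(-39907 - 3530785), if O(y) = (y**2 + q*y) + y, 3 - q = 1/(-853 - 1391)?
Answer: -472496247/2670877616 ≈ -0.17691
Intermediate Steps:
q = 6733/2244 (q = 3 - 1/(-853 - 1391) = 3 - 1/(-2244) = 3 - 1*(-1/2244) = 3 + 1/2244 = 6733/2244 ≈ 3.0004)
O(y) = y**2 + 8977*y/2244 (O(y) = (y**2 + 6733*y/2244) + y = y**2 + 8977*y/2244)
(-753645 + O(-1179))/(-39907 - 3530785) = (-753645 + (1/2244)*(-1179)*(8977 + 2244*(-1179)))/(-39907 - 3530785) = (-753645 + (1/2244)*(-1179)*(8977 - 2645676))/(-3570692) = (-753645 + (1/2244)*(-1179)*(-2636699))*(-1/3570692) = (-753645 + 1036222707/748)*(-1/3570692) = (472496247/748)*(-1/3570692) = -472496247/2670877616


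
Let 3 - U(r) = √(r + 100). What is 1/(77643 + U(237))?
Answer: 77646/6028900979 + √337/6028900979 ≈ 1.2882e-5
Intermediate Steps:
U(r) = 3 - √(100 + r) (U(r) = 3 - √(r + 100) = 3 - √(100 + r))
1/(77643 + U(237)) = 1/(77643 + (3 - √(100 + 237))) = 1/(77643 + (3 - √337)) = 1/(77646 - √337)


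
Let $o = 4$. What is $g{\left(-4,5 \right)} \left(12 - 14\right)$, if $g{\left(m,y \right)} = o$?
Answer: $-8$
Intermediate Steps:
$g{\left(m,y \right)} = 4$
$g{\left(-4,5 \right)} \left(12 - 14\right) = 4 \left(12 - 14\right) = 4 \left(-2\right) = -8$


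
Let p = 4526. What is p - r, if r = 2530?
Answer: 1996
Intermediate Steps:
p - r = 4526 - 1*2530 = 4526 - 2530 = 1996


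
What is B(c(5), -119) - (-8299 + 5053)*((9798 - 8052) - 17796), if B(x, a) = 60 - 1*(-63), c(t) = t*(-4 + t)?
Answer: -52098177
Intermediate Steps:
B(x, a) = 123 (B(x, a) = 60 + 63 = 123)
B(c(5), -119) - (-8299 + 5053)*((9798 - 8052) - 17796) = 123 - (-8299 + 5053)*((9798 - 8052) - 17796) = 123 - (-3246)*(1746 - 17796) = 123 - (-3246)*(-16050) = 123 - 1*52098300 = 123 - 52098300 = -52098177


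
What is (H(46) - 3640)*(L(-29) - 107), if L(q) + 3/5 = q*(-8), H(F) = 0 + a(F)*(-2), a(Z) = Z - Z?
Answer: -452816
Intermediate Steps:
a(Z) = 0
H(F) = 0 (H(F) = 0 + 0*(-2) = 0 + 0 = 0)
L(q) = -⅗ - 8*q (L(q) = -⅗ + q*(-8) = -⅗ - 8*q)
(H(46) - 3640)*(L(-29) - 107) = (0 - 3640)*((-⅗ - 8*(-29)) - 107) = -3640*((-⅗ + 232) - 107) = -3640*(1157/5 - 107) = -3640*622/5 = -452816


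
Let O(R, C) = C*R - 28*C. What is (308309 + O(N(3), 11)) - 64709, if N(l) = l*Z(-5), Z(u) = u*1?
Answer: 243127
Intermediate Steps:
Z(u) = u
N(l) = -5*l (N(l) = l*(-5) = -5*l)
O(R, C) = -28*C + C*R
(308309 + O(N(3), 11)) - 64709 = (308309 + 11*(-28 - 5*3)) - 64709 = (308309 + 11*(-28 - 15)) - 64709 = (308309 + 11*(-43)) - 64709 = (308309 - 473) - 64709 = 307836 - 64709 = 243127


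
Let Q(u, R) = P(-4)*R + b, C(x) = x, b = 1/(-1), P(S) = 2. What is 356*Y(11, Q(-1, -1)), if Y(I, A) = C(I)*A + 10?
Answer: -8188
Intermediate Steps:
b = -1
Q(u, R) = -1 + 2*R (Q(u, R) = 2*R - 1 = -1 + 2*R)
Y(I, A) = 10 + A*I (Y(I, A) = I*A + 10 = A*I + 10 = 10 + A*I)
356*Y(11, Q(-1, -1)) = 356*(10 + (-1 + 2*(-1))*11) = 356*(10 + (-1 - 2)*11) = 356*(10 - 3*11) = 356*(10 - 33) = 356*(-23) = -8188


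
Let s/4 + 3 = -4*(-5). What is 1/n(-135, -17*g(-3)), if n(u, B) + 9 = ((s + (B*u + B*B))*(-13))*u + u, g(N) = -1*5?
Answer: -1/7339554 ≈ -1.3625e-7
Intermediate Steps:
g(N) = -5
s = 68 (s = -12 + 4*(-4*(-5)) = -12 + 4*20 = -12 + 80 = 68)
n(u, B) = -9 + u + u*(-884 - 13*B² - 13*B*u) (n(u, B) = -9 + (((68 + (B*u + B*B))*(-13))*u + u) = -9 + (((68 + (B*u + B²))*(-13))*u + u) = -9 + (((68 + (B² + B*u))*(-13))*u + u) = -9 + (((68 + B² + B*u)*(-13))*u + u) = -9 + ((-884 - 13*B² - 13*B*u)*u + u) = -9 + (u*(-884 - 13*B² - 13*B*u) + u) = -9 + (u + u*(-884 - 13*B² - 13*B*u)) = -9 + u + u*(-884 - 13*B² - 13*B*u))
1/n(-135, -17*g(-3)) = 1/(-9 - 883*(-135) - 13*(-17*(-5))*(-135)² - 13*(-135)*(-17*(-5))²) = 1/(-9 + 119205 - 13*85*18225 - 13*(-135)*85²) = 1/(-9 + 119205 - 20138625 - 13*(-135)*7225) = 1/(-9 + 119205 - 20138625 + 12679875) = 1/(-7339554) = -1/7339554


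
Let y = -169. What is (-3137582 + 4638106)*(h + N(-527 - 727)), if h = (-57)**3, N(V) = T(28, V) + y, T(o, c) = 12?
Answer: -278122123400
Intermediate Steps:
N(V) = -157 (N(V) = 12 - 169 = -157)
h = -185193
(-3137582 + 4638106)*(h + N(-527 - 727)) = (-3137582 + 4638106)*(-185193 - 157) = 1500524*(-185350) = -278122123400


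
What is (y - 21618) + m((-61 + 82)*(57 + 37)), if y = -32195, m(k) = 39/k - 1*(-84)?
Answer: -35353669/658 ≈ -53729.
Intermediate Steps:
m(k) = 84 + 39/k (m(k) = 39/k + 84 = 84 + 39/k)
(y - 21618) + m((-61 + 82)*(57 + 37)) = (-32195 - 21618) + (84 + 39/(((-61 + 82)*(57 + 37)))) = -53813 + (84 + 39/((21*94))) = -53813 + (84 + 39/1974) = -53813 + (84 + 39*(1/1974)) = -53813 + (84 + 13/658) = -53813 + 55285/658 = -35353669/658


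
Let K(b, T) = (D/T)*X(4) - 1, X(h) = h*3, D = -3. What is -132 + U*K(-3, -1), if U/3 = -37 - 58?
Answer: -10107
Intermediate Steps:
X(h) = 3*h
K(b, T) = -1 - 36/T (K(b, T) = (-3/T)*(3*4) - 1 = -3/T*12 - 1 = -36/T - 1 = -1 - 36/T)
U = -285 (U = 3*(-37 - 58) = 3*(-95) = -285)
-132 + U*K(-3, -1) = -132 - 285*(-36 - 1*(-1))/(-1) = -132 - (-285)*(-36 + 1) = -132 - (-285)*(-35) = -132 - 285*35 = -132 - 9975 = -10107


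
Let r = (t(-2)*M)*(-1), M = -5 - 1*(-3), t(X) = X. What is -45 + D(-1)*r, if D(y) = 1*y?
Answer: -41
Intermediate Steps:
D(y) = y
M = -2 (M = -5 + 3 = -2)
r = -4 (r = -2*(-2)*(-1) = 4*(-1) = -4)
-45 + D(-1)*r = -45 - 1*(-4) = -45 + 4 = -41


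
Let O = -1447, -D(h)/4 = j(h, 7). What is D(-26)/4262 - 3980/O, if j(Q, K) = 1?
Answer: 8478486/3083557 ≈ 2.7496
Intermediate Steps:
D(h) = -4 (D(h) = -4*1 = -4)
D(-26)/4262 - 3980/O = -4/4262 - 3980/(-1447) = -4*1/4262 - 3980*(-1/1447) = -2/2131 + 3980/1447 = 8478486/3083557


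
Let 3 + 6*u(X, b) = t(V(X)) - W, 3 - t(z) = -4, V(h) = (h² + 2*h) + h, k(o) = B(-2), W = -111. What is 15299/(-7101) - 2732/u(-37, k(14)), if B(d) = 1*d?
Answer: -118158977/816615 ≈ -144.69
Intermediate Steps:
B(d) = d
k(o) = -2
V(h) = h² + 3*h
t(z) = 7 (t(z) = 3 - 1*(-4) = 3 + 4 = 7)
u(X, b) = 115/6 (u(X, b) = -½ + (7 - 1*(-111))/6 = -½ + (7 + 111)/6 = -½ + (⅙)*118 = -½ + 59/3 = 115/6)
15299/(-7101) - 2732/u(-37, k(14)) = 15299/(-7101) - 2732/115/6 = 15299*(-1/7101) - 2732*6/115 = -15299/7101 - 16392/115 = -118158977/816615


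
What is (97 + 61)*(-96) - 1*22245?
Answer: -37413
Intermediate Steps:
(97 + 61)*(-96) - 1*22245 = 158*(-96) - 22245 = -15168 - 22245 = -37413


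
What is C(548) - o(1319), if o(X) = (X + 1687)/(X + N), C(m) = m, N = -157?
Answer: 316885/581 ≈ 545.41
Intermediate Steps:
o(X) = (1687 + X)/(-157 + X) (o(X) = (X + 1687)/(X - 157) = (1687 + X)/(-157 + X))
C(548) - o(1319) = 548 - (1687 + 1319)/(-157 + 1319) = 548 - 3006/1162 = 548 - 1*1503/581 = 548 - 1503/581 = 316885/581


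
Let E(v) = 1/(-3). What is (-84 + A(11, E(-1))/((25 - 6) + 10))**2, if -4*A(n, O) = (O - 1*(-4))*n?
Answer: 861598609/121104 ≈ 7114.5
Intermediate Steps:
E(v) = -1/3
A(n, O) = -n*(4 + O)/4 (A(n, O) = -(O - 1*(-4))*n/4 = -(O + 4)*n/4 = -(4 + O)*n/4 = -n*(4 + O)/4)
(-84 + A(11, E(-1))/((25 - 6) + 10))**2 = (-84 + (-1/4*11*(4 - 1/3))/((25 - 6) + 10))**2 = (-84 + (-1/4*11*11/3)/(19 + 10))**2 = (-84 - 121/12/29)**2 = (-84 - 121/12*1/29)**2 = (-84 - 121/348)**2 = (-29353/348)**2 = 861598609/121104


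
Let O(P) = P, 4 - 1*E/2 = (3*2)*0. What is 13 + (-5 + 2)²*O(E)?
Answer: 85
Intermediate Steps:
E = 8 (E = 8 - 2*3*2*0 = 8 - 12*0 = 8 - 2*0 = 8 + 0 = 8)
13 + (-5 + 2)²*O(E) = 13 + (-5 + 2)²*8 = 13 + (-3)²*8 = 13 + 9*8 = 13 + 72 = 85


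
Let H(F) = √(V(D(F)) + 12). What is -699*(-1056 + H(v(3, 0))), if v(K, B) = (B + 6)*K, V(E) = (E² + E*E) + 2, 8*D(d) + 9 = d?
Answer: 738144 - 16077*√2/8 ≈ 7.3530e+5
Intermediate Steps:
D(d) = -9/8 + d/8
V(E) = 2 + 2*E² (V(E) = (E² + E²) + 2 = 2*E² + 2 = 2 + 2*E²)
v(K, B) = K*(6 + B) (v(K, B) = (6 + B)*K = K*(6 + B))
H(F) = √(14 + 2*(-9/8 + F/8)²) (H(F) = √((2 + 2*(-9/8 + F/8)²) + 12) = √(14 + 2*(-9/8 + F/8)²))
-699*(-1056 + H(v(3, 0))) = -699*(-1056 + √(896 + 2*(-9 + 3*(6 + 0))²)/8) = -699*(-1056 + √(896 + 2*(-9 + 3*6)²)/8) = -699*(-1056 + √(896 + 2*(-9 + 18)²)/8) = -699*(-1056 + √(896 + 2*9²)/8) = -699*(-1056 + √(896 + 2*81)/8) = -699*(-1056 + √(896 + 162)/8) = -699*(-1056 + √1058/8) = -699*(-1056 + (23*√2)/8) = -699*(-1056 + 23*√2/8) = 738144 - 16077*√2/8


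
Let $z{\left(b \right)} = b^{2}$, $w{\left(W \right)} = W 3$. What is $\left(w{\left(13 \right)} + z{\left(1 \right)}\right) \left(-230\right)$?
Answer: $-9200$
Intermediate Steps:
$w{\left(W \right)} = 3 W$
$\left(w{\left(13 \right)} + z{\left(1 \right)}\right) \left(-230\right) = \left(3 \cdot 13 + 1^{2}\right) \left(-230\right) = \left(39 + 1\right) \left(-230\right) = 40 \left(-230\right) = -9200$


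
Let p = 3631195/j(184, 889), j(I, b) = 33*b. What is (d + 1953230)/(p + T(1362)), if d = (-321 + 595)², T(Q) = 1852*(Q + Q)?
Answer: 59504413122/148004336971 ≈ 0.40205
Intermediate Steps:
T(Q) = 3704*Q (T(Q) = 1852*(2*Q) = 3704*Q)
p = 3631195/29337 (p = 3631195/((33*889)) = 3631195/29337 ≈ 123.78)
d = 75076 (d = 274² = 75076)
(d + 1953230)/(p + T(1362)) = (75076 + 1953230)/(3631195/29337 + 3704*1362) = 2028306/(3631195/29337 + 5044848) = 2028306/(148004336971/29337) = 2028306*(29337/148004336971) = 59504413122/148004336971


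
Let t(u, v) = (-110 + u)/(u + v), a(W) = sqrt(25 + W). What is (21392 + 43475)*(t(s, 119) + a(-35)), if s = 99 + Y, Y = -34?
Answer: -2919015/184 + 64867*I*sqrt(10) ≈ -15864.0 + 2.0513e+5*I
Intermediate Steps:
s = 65 (s = 99 - 34 = 65)
t(u, v) = (-110 + u)/(u + v)
(21392 + 43475)*(t(s, 119) + a(-35)) = (21392 + 43475)*((-110 + 65)/(65 + 119) + sqrt(25 - 35)) = 64867*(-45/184 + sqrt(-10)) = 64867*((1/184)*(-45) + I*sqrt(10)) = 64867*(-45/184 + I*sqrt(10)) = -2919015/184 + 64867*I*sqrt(10)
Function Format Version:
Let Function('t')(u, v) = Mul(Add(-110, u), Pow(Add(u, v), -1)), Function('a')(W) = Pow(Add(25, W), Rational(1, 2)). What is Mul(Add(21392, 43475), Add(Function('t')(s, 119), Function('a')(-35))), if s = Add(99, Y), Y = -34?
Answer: Add(Rational(-2919015, 184), Mul(64867, I, Pow(10, Rational(1, 2)))) ≈ Add(-15864., Mul(2.0513e+5, I))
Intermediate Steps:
s = 65 (s = Add(99, -34) = 65)
Function('t')(u, v) = Mul(Pow(Add(u, v), -1), Add(-110, u))
Mul(Add(21392, 43475), Add(Function('t')(s, 119), Function('a')(-35))) = Mul(Add(21392, 43475), Add(Mul(Pow(Add(65, 119), -1), Add(-110, 65)), Pow(Add(25, -35), Rational(1, 2)))) = Mul(64867, Add(Mul(Pow(184, -1), -45), Pow(-10, Rational(1, 2)))) = Mul(64867, Add(Mul(Rational(1, 184), -45), Mul(I, Pow(10, Rational(1, 2))))) = Mul(64867, Add(Rational(-45, 184), Mul(I, Pow(10, Rational(1, 2))))) = Add(Rational(-2919015, 184), Mul(64867, I, Pow(10, Rational(1, 2))))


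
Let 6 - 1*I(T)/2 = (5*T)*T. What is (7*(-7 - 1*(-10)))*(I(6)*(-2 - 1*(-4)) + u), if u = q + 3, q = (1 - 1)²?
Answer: -14553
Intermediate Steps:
q = 0 (q = 0² = 0)
I(T) = 12 - 10*T² (I(T) = 12 - 2*5*T*T = 12 - 10*T²)
u = 3 (u = 0 + 3 = 3)
(7*(-7 - 1*(-10)))*(I(6)*(-2 - 1*(-4)) + u) = (7*(-7 - 1*(-10)))*((12 - 10*6²)*(-2 - 1*(-4)) + 3) = (7*(-7 + 10))*((12 - 10*36)*(-2 + 4) + 3) = (7*3)*((12 - 360)*2 + 3) = 21*(-348*2 + 3) = 21*(-696 + 3) = 21*(-693) = -14553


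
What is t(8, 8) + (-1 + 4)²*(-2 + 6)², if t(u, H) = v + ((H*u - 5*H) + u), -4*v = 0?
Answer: 176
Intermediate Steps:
v = 0 (v = -¼*0 = 0)
t(u, H) = u - 5*H + H*u (t(u, H) = 0 + ((H*u - 5*H) + u) = 0 + ((-5*H + H*u) + u) = 0 + (u - 5*H + H*u) = u - 5*H + H*u)
t(8, 8) + (-1 + 4)²*(-2 + 6)² = (8 - 5*8 + 8*8) + (-1 + 4)²*(-2 + 6)² = (8 - 40 + 64) + 3²*4² = 32 + 9*16 = 32 + 144 = 176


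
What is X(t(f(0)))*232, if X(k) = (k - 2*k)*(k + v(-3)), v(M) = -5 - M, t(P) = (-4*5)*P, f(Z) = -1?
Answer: -83520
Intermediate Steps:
t(P) = -20*P
X(k) = -k*(-2 + k) (X(k) = (k - 2*k)*(k + (-5 - 1*(-3))) = (-k)*(k + (-5 + 3)) = (-k)*(k - 2) = (-k)*(-2 + k) = -k*(-2 + k))
X(t(f(0)))*232 = ((-20*(-1))*(2 - (-20)*(-1)))*232 = (20*(2 - 1*20))*232 = (20*(2 - 20))*232 = (20*(-18))*232 = -360*232 = -83520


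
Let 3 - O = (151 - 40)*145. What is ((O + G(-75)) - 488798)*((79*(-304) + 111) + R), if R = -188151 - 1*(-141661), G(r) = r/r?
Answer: 35541661155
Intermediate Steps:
O = -16092 (O = 3 - (151 - 40)*145 = 3 - 111*145 = 3 - 1*16095 = 3 - 16095 = -16092)
G(r) = 1
R = -46490 (R = -188151 + 141661 = -46490)
((O + G(-75)) - 488798)*((79*(-304) + 111) + R) = ((-16092 + 1) - 488798)*((79*(-304) + 111) - 46490) = (-16091 - 488798)*((-24016 + 111) - 46490) = -504889*(-23905 - 46490) = -504889*(-70395) = 35541661155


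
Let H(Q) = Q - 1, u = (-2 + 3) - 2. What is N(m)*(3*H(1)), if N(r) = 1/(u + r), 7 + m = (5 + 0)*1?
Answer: 0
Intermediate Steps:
u = -1 (u = 1 - 2 = -1)
H(Q) = -1 + Q
m = -2 (m = -7 + (5 + 0)*1 = -7 + 5*1 = -7 + 5 = -2)
N(r) = 1/(-1 + r)
N(m)*(3*H(1)) = (3*(-1 + 1))/(-1 - 2) = (3*0)/(-3) = -1/3*0 = 0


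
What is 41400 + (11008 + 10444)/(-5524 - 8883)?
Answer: 596428348/14407 ≈ 41399.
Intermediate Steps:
41400 + (11008 + 10444)/(-5524 - 8883) = 41400 + 21452/(-14407) = 41400 + 21452*(-1/14407) = 41400 - 21452/14407 = 596428348/14407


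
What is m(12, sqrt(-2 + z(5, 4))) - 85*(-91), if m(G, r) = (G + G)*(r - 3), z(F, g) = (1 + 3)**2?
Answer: 7663 + 24*sqrt(14) ≈ 7752.8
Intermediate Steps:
z(F, g) = 16 (z(F, g) = 4**2 = 16)
m(G, r) = 2*G*(-3 + r) (m(G, r) = (2*G)*(-3 + r) = 2*G*(-3 + r))
m(12, sqrt(-2 + z(5, 4))) - 85*(-91) = 2*12*(-3 + sqrt(-2 + 16)) - 85*(-91) = 2*12*(-3 + sqrt(14)) + 7735 = (-72 + 24*sqrt(14)) + 7735 = 7663 + 24*sqrt(14)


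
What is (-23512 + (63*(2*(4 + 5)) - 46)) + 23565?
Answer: 1141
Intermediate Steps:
(-23512 + (63*(2*(4 + 5)) - 46)) + 23565 = (-23512 + (63*(2*9) - 46)) + 23565 = (-23512 + (63*18 - 46)) + 23565 = (-23512 + (1134 - 46)) + 23565 = (-23512 + 1088) + 23565 = -22424 + 23565 = 1141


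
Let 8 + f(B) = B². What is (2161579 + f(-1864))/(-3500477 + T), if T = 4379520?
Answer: 5636067/879043 ≈ 6.4116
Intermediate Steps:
f(B) = -8 + B²
(2161579 + f(-1864))/(-3500477 + T) = (2161579 + (-8 + (-1864)²))/(-3500477 + 4379520) = (2161579 + (-8 + 3474496))/879043 = (2161579 + 3474488)*(1/879043) = 5636067*(1/879043) = 5636067/879043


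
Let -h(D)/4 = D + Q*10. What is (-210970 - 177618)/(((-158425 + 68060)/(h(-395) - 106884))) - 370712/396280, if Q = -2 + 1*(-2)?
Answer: -404778038414251/895246055 ≈ -4.5214e+5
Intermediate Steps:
Q = -4 (Q = -2 - 2 = -4)
h(D) = 160 - 4*D (h(D) = -4*(D - 4*10) = -4*(D - 40) = -4*(-40 + D) = 160 - 4*D)
(-210970 - 177618)/(((-158425 + 68060)/(h(-395) - 106884))) - 370712/396280 = (-210970 - 177618)/(((-158425 + 68060)/((160 - 4*(-395)) - 106884))) - 370712/396280 = -388588/((-90365/((160 + 1580) - 106884))) - 370712*1/396280 = -388588/((-90365/(1740 - 106884))) - 46339/49535 = -388588/((-90365/(-105144))) - 46339/49535 = -388588/((-90365*(-1/105144))) - 46339/49535 = -388588/90365/105144 - 46339/49535 = -388588*105144/90365 - 46339/49535 = -40857696672/90365 - 46339/49535 = -404778038414251/895246055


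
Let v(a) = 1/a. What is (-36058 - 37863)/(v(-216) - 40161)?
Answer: 15966936/8674777 ≈ 1.8406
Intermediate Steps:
v(a) = 1/a
(-36058 - 37863)/(v(-216) - 40161) = (-36058 - 37863)/(1/(-216) - 40161) = -73921/(-1/216 - 40161) = -73921/(-8674777/216) = -73921*(-216/8674777) = 15966936/8674777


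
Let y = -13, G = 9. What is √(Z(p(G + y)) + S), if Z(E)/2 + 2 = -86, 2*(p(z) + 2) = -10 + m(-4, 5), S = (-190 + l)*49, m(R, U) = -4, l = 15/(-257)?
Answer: 107*I*√54741/257 ≈ 97.411*I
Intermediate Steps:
l = -15/257 (l = 15*(-1/257) = -15/257 ≈ -0.058366)
S = -2393405/257 (S = (-190 - 15/257)*49 = -48845/257*49 = -2393405/257 ≈ -9312.9)
p(z) = -9 (p(z) = -2 + (-10 - 4)/2 = -2 + (½)*(-14) = -2 - 7 = -9)
Z(E) = -176 (Z(E) = -4 + 2*(-86) = -4 - 172 = -176)
√(Z(p(G + y)) + S) = √(-176 - 2393405/257) = √(-2438637/257) = 107*I*√54741/257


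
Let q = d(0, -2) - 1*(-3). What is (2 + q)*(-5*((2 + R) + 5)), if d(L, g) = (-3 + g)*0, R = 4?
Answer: -275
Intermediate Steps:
d(L, g) = 0
q = 3 (q = 0 - 1*(-3) = 0 + 3 = 3)
(2 + q)*(-5*((2 + R) + 5)) = (2 + 3)*(-5*((2 + 4) + 5)) = 5*(-5*(6 + 5)) = 5*(-5*11) = 5*(-55) = -275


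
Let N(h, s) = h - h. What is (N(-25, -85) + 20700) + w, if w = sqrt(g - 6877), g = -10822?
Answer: 20700 + I*sqrt(17699) ≈ 20700.0 + 133.04*I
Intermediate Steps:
N(h, s) = 0
w = I*sqrt(17699) (w = sqrt(-10822 - 6877) = sqrt(-17699) = I*sqrt(17699) ≈ 133.04*I)
(N(-25, -85) + 20700) + w = (0 + 20700) + I*sqrt(17699) = 20700 + I*sqrt(17699)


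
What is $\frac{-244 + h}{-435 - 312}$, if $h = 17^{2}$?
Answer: $- \frac{5}{83} \approx -0.060241$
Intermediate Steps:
$h = 289$
$\frac{-244 + h}{-435 - 312} = \frac{-244 + 289}{-435 - 312} = \frac{45}{-747} = 45 \left(- \frac{1}{747}\right) = - \frac{5}{83}$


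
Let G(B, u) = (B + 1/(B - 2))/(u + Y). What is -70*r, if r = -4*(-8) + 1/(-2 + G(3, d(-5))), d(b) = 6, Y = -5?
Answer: -2275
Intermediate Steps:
G(B, u) = (B + 1/(-2 + B))/(-5 + u) (G(B, u) = (B + 1/(B - 2))/(u - 5) = (B + 1/(-2 + B))/(-5 + u))
r = 65/2 (r = -4*(-8) + 1/(-2 + (1 + 3² - 2*3)/(10 - 5*3 - 2*6 + 3*6)) = 32 + 1/(-2 + (1 + 9 - 6)/(10 - 15 - 12 + 18)) = 32 + 1/(-2 + 4/1) = 32 + 1/(-2 + 1*4) = 32 + 1/(-2 + 4) = 32 + 1/2 = 32 + ½ = 65/2 ≈ 32.500)
-70*r = -70*65/2 = -2275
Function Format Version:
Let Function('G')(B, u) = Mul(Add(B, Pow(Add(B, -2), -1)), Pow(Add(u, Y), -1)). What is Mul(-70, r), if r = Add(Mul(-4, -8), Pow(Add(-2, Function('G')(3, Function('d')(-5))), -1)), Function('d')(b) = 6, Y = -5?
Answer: -2275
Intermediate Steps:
Function('G')(B, u) = Mul(Pow(Add(-5, u), -1), Add(B, Pow(Add(-2, B), -1))) (Function('G')(B, u) = Mul(Add(B, Pow(Add(B, -2), -1)), Pow(Add(u, -5), -1)) = Mul(Add(B, Pow(Add(-2, B), -1)), Pow(Add(-5, u), -1)) = Mul(Pow(Add(-5, u), -1), Add(B, Pow(Add(-2, B), -1))))
r = Rational(65, 2) (r = Add(Mul(-4, -8), Pow(Add(-2, Mul(Pow(Add(10, Mul(-5, 3), Mul(-2, 6), Mul(3, 6)), -1), Add(1, Pow(3, 2), Mul(-2, 3)))), -1)) = Add(32, Pow(Add(-2, Mul(Pow(Add(10, -15, -12, 18), -1), Add(1, 9, -6))), -1)) = Add(32, Pow(Add(-2, Mul(Pow(1, -1), 4)), -1)) = Add(32, Pow(Add(-2, Mul(1, 4)), -1)) = Add(32, Pow(Add(-2, 4), -1)) = Add(32, Pow(2, -1)) = Add(32, Rational(1, 2)) = Rational(65, 2) ≈ 32.500)
Mul(-70, r) = Mul(-70, Rational(65, 2)) = -2275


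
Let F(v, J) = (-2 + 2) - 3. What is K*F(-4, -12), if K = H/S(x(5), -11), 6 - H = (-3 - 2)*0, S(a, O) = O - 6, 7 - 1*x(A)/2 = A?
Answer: 18/17 ≈ 1.0588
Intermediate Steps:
x(A) = 14 - 2*A
S(a, O) = -6 + O
H = 6 (H = 6 - (-3 - 2)*0 = 6 - (-5)*0 = 6 - 1*0 = 6 + 0 = 6)
F(v, J) = -3 (F(v, J) = 0 - 3 = -3)
K = -6/17 (K = 6/(-6 - 11) = 6/(-17) = 6*(-1/17) = -6/17 ≈ -0.35294)
K*F(-4, -12) = -6/17*(-3) = 18/17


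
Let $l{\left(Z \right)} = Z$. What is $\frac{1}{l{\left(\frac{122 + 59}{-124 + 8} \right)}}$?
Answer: $- \frac{116}{181} \approx -0.64088$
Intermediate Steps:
$\frac{1}{l{\left(\frac{122 + 59}{-124 + 8} \right)}} = \frac{1}{\left(122 + 59\right) \frac{1}{-124 + 8}} = \frac{1}{181 \frac{1}{-116}} = \frac{1}{181 \left(- \frac{1}{116}\right)} = \frac{1}{- \frac{181}{116}} = - \frac{116}{181}$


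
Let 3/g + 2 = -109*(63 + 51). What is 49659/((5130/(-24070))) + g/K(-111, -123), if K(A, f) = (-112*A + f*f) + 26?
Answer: -13660246138386269/58627561356 ≈ -2.3300e+5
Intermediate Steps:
K(A, f) = 26 + f² - 112*A (K(A, f) = (-112*A + f²) + 26 = (f² - 112*A) + 26 = 26 + f² - 112*A)
g = -3/12428 (g = 3/(-2 - 109*(63 + 51)) = 3/(-2 - 109*114) = 3/(-2 - 12426) = 3/(-12428) = 3*(-1/12428) = -3/12428 ≈ -0.00024139)
49659/((5130/(-24070))) + g/K(-111, -123) = 49659/((5130/(-24070))) - 3/(12428*(26 + (-123)² - 112*(-111))) = 49659/((5130*(-1/24070))) - 3/(12428*(26 + 15129 + 12432)) = 49659/(-513/2407) - 3/12428/27587 = 49659*(-2407/513) - 3/12428*1/27587 = -39843071/171 - 3/342851236 = -13660246138386269/58627561356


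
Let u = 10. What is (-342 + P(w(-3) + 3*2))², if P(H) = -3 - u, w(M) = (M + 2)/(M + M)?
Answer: 126025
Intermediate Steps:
w(M) = (2 + M)/(2*M) (w(M) = (2 + M)/((2*M)) = (2 + M)*(1/(2*M)) = (2 + M)/(2*M))
P(H) = -13 (P(H) = -3 - 1*10 = -3 - 10 = -13)
(-342 + P(w(-3) + 3*2))² = (-342 - 13)² = (-355)² = 126025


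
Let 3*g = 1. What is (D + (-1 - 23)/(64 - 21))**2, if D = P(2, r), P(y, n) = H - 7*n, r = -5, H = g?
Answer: 20124196/16641 ≈ 1209.3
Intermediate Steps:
g = 1/3 (g = (1/3)*1 = 1/3 ≈ 0.33333)
H = 1/3 ≈ 0.33333
P(y, n) = 1/3 - 7*n
D = 106/3 (D = 1/3 - 7*(-5) = 1/3 + 35 = 106/3 ≈ 35.333)
(D + (-1 - 23)/(64 - 21))**2 = (106/3 + (-1 - 23)/(64 - 21))**2 = (106/3 - 24/43)**2 = (4486/129)**2 = 20124196/16641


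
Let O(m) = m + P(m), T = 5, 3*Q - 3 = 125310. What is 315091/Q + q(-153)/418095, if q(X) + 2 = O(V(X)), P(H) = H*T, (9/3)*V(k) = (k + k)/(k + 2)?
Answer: 3978489333481/527420236599 ≈ 7.5433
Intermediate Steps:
Q = 41771 (Q = 1 + (⅓)*125310 = 1 + 41770 = 41771)
V(k) = 2*k/(3*(2 + k)) (V(k) = ((k + k)/(k + 2))/3 = ((2*k)/(2 + k))/3 = (2*k/(2 + k))/3 = 2*k/(3*(2 + k)))
P(H) = 5*H (P(H) = H*5 = 5*H)
O(m) = 6*m (O(m) = m + 5*m = 6*m)
q(X) = -2 + 4*X/(2 + X) (q(X) = -2 + 6*(2*X/(3*(2 + X))) = -2 + 4*X/(2 + X))
315091/Q + q(-153)/418095 = 315091/41771 + (2*(-2 - 153)/(2 - 153))/418095 = 315091*(1/41771) + (2*(-155)/(-151))*(1/418095) = 315091/41771 + (2*(-1/151)*(-155))*(1/418095) = 315091/41771 + (310/151)*(1/418095) = 315091/41771 + 62/12626469 = 3978489333481/527420236599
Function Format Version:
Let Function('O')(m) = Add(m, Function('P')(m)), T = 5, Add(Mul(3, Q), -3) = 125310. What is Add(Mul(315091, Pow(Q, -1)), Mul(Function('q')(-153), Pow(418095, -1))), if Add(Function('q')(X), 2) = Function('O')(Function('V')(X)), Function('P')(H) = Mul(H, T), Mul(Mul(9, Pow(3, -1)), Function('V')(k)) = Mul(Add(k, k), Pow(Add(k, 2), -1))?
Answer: Rational(3978489333481, 527420236599) ≈ 7.5433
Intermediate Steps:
Q = 41771 (Q = Add(1, Mul(Rational(1, 3), 125310)) = Add(1, 41770) = 41771)
Function('V')(k) = Mul(Rational(2, 3), k, Pow(Add(2, k), -1)) (Function('V')(k) = Mul(Rational(1, 3), Mul(Add(k, k), Pow(Add(k, 2), -1))) = Mul(Rational(1, 3), Mul(Mul(2, k), Pow(Add(2, k), -1))) = Mul(Rational(1, 3), Mul(2, k, Pow(Add(2, k), -1))) = Mul(Rational(2, 3), k, Pow(Add(2, k), -1)))
Function('P')(H) = Mul(5, H) (Function('P')(H) = Mul(H, 5) = Mul(5, H))
Function('O')(m) = Mul(6, m) (Function('O')(m) = Add(m, Mul(5, m)) = Mul(6, m))
Function('q')(X) = Add(-2, Mul(4, X, Pow(Add(2, X), -1))) (Function('q')(X) = Add(-2, Mul(6, Mul(Rational(2, 3), X, Pow(Add(2, X), -1)))) = Add(-2, Mul(4, X, Pow(Add(2, X), -1))))
Add(Mul(315091, Pow(Q, -1)), Mul(Function('q')(-153), Pow(418095, -1))) = Add(Mul(315091, Pow(41771, -1)), Mul(Mul(2, Pow(Add(2, -153), -1), Add(-2, -153)), Pow(418095, -1))) = Add(Mul(315091, Rational(1, 41771)), Mul(Mul(2, Pow(-151, -1), -155), Rational(1, 418095))) = Add(Rational(315091, 41771), Mul(Mul(2, Rational(-1, 151), -155), Rational(1, 418095))) = Add(Rational(315091, 41771), Mul(Rational(310, 151), Rational(1, 418095))) = Add(Rational(315091, 41771), Rational(62, 12626469)) = Rational(3978489333481, 527420236599)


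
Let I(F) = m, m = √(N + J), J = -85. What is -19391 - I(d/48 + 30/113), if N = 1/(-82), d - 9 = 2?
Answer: -19391 - I*√571622/82 ≈ -19391.0 - 9.2202*I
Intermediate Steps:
d = 11 (d = 9 + 2 = 11)
N = -1/82 ≈ -0.012195
m = I*√571622/82 (m = √(-1/82 - 85) = √(-6971/82) = I*√571622/82 ≈ 9.2202*I)
I(F) = I*√571622/82
-19391 - I(d/48 + 30/113) = -19391 - I*√571622/82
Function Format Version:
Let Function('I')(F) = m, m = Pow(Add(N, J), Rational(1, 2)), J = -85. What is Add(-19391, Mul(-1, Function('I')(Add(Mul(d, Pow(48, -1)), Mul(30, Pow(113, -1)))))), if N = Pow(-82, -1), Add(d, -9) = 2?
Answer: Add(-19391, Mul(Rational(-1, 82), I, Pow(571622, Rational(1, 2)))) ≈ Add(-19391., Mul(-9.2202, I))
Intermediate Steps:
d = 11 (d = Add(9, 2) = 11)
N = Rational(-1, 82) ≈ -0.012195
m = Mul(Rational(1, 82), I, Pow(571622, Rational(1, 2))) (m = Pow(Add(Rational(-1, 82), -85), Rational(1, 2)) = Pow(Rational(-6971, 82), Rational(1, 2)) = Mul(Rational(1, 82), I, Pow(571622, Rational(1, 2))) ≈ Mul(9.2202, I))
Function('I')(F) = Mul(Rational(1, 82), I, Pow(571622, Rational(1, 2)))
Add(-19391, Mul(-1, Function('I')(Add(Mul(d, Pow(48, -1)), Mul(30, Pow(113, -1)))))) = Add(-19391, Mul(-1, Mul(Rational(1, 82), I, Pow(571622, Rational(1, 2))))) = Add(-19391, Mul(Rational(-1, 82), I, Pow(571622, Rational(1, 2))))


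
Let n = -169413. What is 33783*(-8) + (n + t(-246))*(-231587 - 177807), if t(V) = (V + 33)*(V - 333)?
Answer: 18867061620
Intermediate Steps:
t(V) = (-333 + V)*(33 + V) (t(V) = (33 + V)*(-333 + V) = (-333 + V)*(33 + V))
33783*(-8) + (n + t(-246))*(-231587 - 177807) = 33783*(-8) + (-169413 + (-10989 + (-246)² - 300*(-246)))*(-231587 - 177807) = -270264 + (-169413 + (-10989 + 60516 + 73800))*(-409394) = -270264 + (-169413 + 123327)*(-409394) = -270264 - 46086*(-409394) = -270264 + 18867331884 = 18867061620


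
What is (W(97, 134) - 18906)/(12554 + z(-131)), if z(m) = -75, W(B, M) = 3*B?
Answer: -18615/12479 ≈ -1.4917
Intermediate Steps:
(W(97, 134) - 18906)/(12554 + z(-131)) = (3*97 - 18906)/(12554 - 75) = (291 - 18906)/12479 = -18615*1/12479 = -18615/12479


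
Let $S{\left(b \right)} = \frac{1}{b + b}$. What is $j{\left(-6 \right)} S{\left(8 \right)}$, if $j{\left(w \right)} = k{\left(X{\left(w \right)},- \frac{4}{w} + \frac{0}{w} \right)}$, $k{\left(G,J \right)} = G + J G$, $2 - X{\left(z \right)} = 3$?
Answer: $- \frac{5}{48} \approx -0.10417$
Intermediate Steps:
$S{\left(b \right)} = \frac{1}{2 b}$
$X{\left(z \right)} = -1$ ($X{\left(z \right)} = 2 - 3 = -1$)
$k{\left(G,J \right)} = G + G J$
$j{\left(w \right)} = -1 + \frac{4}{w}$ ($j{\left(w \right)} = - (1 + \left(- \frac{4}{w} + \frac{0}{w}\right)) = - (1 + \left(- \frac{4}{w} + 0\right)) = - (1 - \frac{4}{w}) = -1 + \frac{4}{w}$)
$j{\left(-6 \right)} S{\left(8 \right)} = \frac{4 - -6}{-6} \frac{1}{2 \cdot 8} = - \frac{4 + 6}{6} \cdot \frac{1}{2} \cdot \frac{1}{8} = \left(- \frac{1}{6}\right) 10 \cdot \frac{1}{16} = \left(- \frac{5}{3}\right) \frac{1}{16} = - \frac{5}{48}$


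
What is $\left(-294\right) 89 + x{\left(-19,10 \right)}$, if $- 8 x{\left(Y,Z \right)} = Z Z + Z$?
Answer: $- \frac{104719}{4} \approx -26180.0$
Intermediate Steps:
$x{\left(Y,Z \right)} = - \frac{Z}{8} - \frac{Z^{2}}{8}$ ($x{\left(Y,Z \right)} = - \frac{Z Z + Z}{8} = - \frac{Z^{2} + Z}{8} = - \frac{Z + Z^{2}}{8} = - \frac{Z}{8} - \frac{Z^{2}}{8}$)
$\left(-294\right) 89 + x{\left(-19,10 \right)} = \left(-294\right) 89 - \frac{5 \left(1 + 10\right)}{4} = -26166 - \frac{5}{4} \cdot 11 = -26166 - \frac{55}{4} = - \frac{104719}{4}$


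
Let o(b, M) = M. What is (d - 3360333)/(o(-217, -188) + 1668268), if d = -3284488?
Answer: -6644821/1668080 ≈ -3.9835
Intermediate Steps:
(d - 3360333)/(o(-217, -188) + 1668268) = (-3284488 - 3360333)/(-188 + 1668268) = -6644821/1668080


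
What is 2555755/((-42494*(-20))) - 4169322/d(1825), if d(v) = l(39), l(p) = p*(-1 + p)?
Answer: -6209887285/2209688 ≈ -2810.3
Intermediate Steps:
d(v) = 1482 (d(v) = 39*(-1 + 39) = 39*38 = 1482)
2555755/((-42494*(-20))) - 4169322/d(1825) = 2555755/((-42494*(-20))) - 4169322/1482 = 2555755/849880 - 4169322*1/1482 = 2555755*(1/849880) - 36573/13 = 511151/169976 - 36573/13 = -6209887285/2209688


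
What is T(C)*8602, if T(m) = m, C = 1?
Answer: 8602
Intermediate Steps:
T(C)*8602 = 1*8602 = 8602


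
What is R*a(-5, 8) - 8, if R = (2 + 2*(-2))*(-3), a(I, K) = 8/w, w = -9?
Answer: -40/3 ≈ -13.333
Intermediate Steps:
a(I, K) = -8/9 (a(I, K) = 8/(-9) = 8*(-⅑) = -8/9)
R = 6 (R = (2 - 4)*(-3) = -2*(-3) = 6)
R*a(-5, 8) - 8 = 6*(-8/9) - 8 = -16/3 - 8 = -40/3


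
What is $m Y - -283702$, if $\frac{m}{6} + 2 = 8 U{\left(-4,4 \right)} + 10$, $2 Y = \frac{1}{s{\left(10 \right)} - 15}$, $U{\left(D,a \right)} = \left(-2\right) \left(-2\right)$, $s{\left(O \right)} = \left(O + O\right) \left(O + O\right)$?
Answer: $\frac{21845078}{77} \approx 2.837 \cdot 10^{5}$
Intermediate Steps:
$s{\left(O \right)} = 4 O^{2}$ ($s{\left(O \right)} = 2 O 2 O = 4 O^{2}$)
$U{\left(D,a \right)} = 4$
$Y = \frac{1}{770}$ ($Y = \frac{1}{2 \left(4 \cdot 10^{2} - 15\right)} = \frac{1}{2 \left(4 \cdot 100 - 15\right)} = \frac{1}{2 \left(400 - 15\right)} = \frac{1}{2 \cdot 385} = \frac{1}{2} \cdot \frac{1}{385} = \frac{1}{770} \approx 0.0012987$)
$m = 240$ ($m = -12 + 6 \left(8 \cdot 4 + 10\right) = -12 + 6 \left(32 + 10\right) = -12 + 6 \cdot 42 = -12 + 252 = 240$)
$m Y - -283702 = 240 \cdot \frac{1}{770} - -283702 = \frac{24}{77} + 283702 = \frac{21845078}{77}$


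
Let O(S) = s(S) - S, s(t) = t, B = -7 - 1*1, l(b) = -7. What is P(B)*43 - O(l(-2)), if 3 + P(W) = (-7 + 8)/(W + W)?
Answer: -2107/16 ≈ -131.69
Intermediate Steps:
B = -8 (B = -7 - 1 = -8)
P(W) = -3 + 1/(2*W) (P(W) = -3 + (-7 + 8)/(W + W) = -3 + 1/(2*W))
O(S) = 0 (O(S) = S - S = 0)
P(B)*43 - O(l(-2)) = (-3 + (½)/(-8))*43 - 1*0 = (-3 + (½)*(-⅛))*43 + 0 = (-3 - 1/16)*43 + 0 = -49/16*43 + 0 = -2107/16 + 0 = -2107/16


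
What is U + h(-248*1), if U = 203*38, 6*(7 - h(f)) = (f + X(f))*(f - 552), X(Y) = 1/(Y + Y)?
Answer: -785724/31 ≈ -25346.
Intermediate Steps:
X(Y) = 1/(2*Y)
h(f) = 7 - (-552 + f)*(f + 1/(2*f))/6 (h(f) = 7 - (f + 1/(2*f))*(f - 552)/6 = 7 - (f + 1/(2*f))*(-552 + f)/6 = 7 - (-552 + f)*(f + 1/(2*f))/6)
U = 7714
U + h(-248*1) = 7714 + (83/12 + 46/((-248*1)) + 92*(-248*1) - (-248*1)²/6) = 7714 + (83/12 + 46/(-248) + 92*(-248) - ⅙*(-248)²) = 7714 + (83/12 + 46*(-1/248) - 22816 - ⅙*61504) = 7714 + (83/12 - 23/124 - 22816 - 30752/3) = 7714 - 1024858/31 = -785724/31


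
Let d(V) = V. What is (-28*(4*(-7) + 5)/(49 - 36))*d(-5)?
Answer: -3220/13 ≈ -247.69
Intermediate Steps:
(-28*(4*(-7) + 5)/(49 - 36))*d(-5) = -28*(4*(-7) + 5)/(49 - 36)*(-5) = -28*(-28 + 5)/13*(-5) = -(-644)/13*(-5) = -28*(-23/13)*(-5) = (644/13)*(-5) = -3220/13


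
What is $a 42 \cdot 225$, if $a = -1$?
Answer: $-9450$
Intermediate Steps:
$a 42 \cdot 225 = - 42 \cdot 225 = \left(-1\right) 9450 = -9450$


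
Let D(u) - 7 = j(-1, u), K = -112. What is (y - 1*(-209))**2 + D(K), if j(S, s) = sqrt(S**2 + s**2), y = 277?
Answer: 236203 + sqrt(12545) ≈ 2.3632e+5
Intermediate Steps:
D(u) = 7 + sqrt(1 + u**2) (D(u) = 7 + sqrt((-1)**2 + u**2) = 7 + sqrt(1 + u**2))
(y - 1*(-209))**2 + D(K) = (277 - 1*(-209))**2 + (7 + sqrt(1 + (-112)**2)) = (277 + 209)**2 + (7 + sqrt(1 + 12544)) = 486**2 + (7 + sqrt(12545)) = 236196 + (7 + sqrt(12545)) = 236203 + sqrt(12545)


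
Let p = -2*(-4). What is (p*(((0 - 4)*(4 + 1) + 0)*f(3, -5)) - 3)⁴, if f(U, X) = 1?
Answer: 705911761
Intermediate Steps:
p = 8
(p*(((0 - 4)*(4 + 1) + 0)*f(3, -5)) - 3)⁴ = (8*(((0 - 4)*(4 + 1) + 0)*1) - 3)⁴ = (8*((-4*5 + 0)*1) - 3)⁴ = (8*((-20 + 0)*1) - 3)⁴ = (8*(-20*1) - 3)⁴ = (8*(-20) - 3)⁴ = (-160 - 3)⁴ = (-163)⁴ = 705911761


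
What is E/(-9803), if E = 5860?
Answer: -5860/9803 ≈ -0.59778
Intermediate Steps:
E/(-9803) = 5860/(-9803) = 5860*(-1/9803) = -5860/9803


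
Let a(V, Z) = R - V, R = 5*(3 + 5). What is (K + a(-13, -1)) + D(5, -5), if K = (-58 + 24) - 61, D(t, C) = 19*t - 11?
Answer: 42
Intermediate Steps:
R = 40 (R = 5*8 = 40)
D(t, C) = -11 + 19*t
a(V, Z) = 40 - V
K = -95 (K = -34 - 61 = -95)
(K + a(-13, -1)) + D(5, -5) = (-95 + (40 - 1*(-13))) + (-11 + 19*5) = (-95 + (40 + 13)) + (-11 + 95) = (-95 + 53) + 84 = -42 + 84 = 42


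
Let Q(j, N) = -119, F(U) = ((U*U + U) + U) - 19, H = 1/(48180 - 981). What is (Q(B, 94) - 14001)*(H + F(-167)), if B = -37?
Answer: -18351363909800/47199 ≈ -3.8881e+8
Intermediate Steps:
H = 1/47199 ≈ 2.1187e-5
F(U) = -19 + U² + 2*U (F(U) = ((U² + U) + U) - 19 = ((U + U²) + U) - 19 = (U² + 2*U) - 19 = -19 + U² + 2*U)
(Q(B, 94) - 14001)*(H + F(-167)) = (-119 - 14001)*(1/47199 + (-19 + (-167)² + 2*(-167))) = -14120*(1/47199 + (-19 + 27889 - 334)) = -14120*(1/47199 + 27536) = -14120*1299671665/47199 = -18351363909800/47199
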